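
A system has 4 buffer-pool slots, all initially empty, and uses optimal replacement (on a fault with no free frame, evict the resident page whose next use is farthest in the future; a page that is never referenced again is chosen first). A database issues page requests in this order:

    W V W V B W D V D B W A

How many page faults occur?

5

W: fault, frames [W]
V: fault, frames [W, V]
W: hit
V: hit
B: fault, frames [W, V, B]
W: hit
D: fault, frames [W, V, B, D]
V: hit
D: hit
B: hit
W: hit
A: fault, evict D, frames [W, V, B, A]
Page faults: 5.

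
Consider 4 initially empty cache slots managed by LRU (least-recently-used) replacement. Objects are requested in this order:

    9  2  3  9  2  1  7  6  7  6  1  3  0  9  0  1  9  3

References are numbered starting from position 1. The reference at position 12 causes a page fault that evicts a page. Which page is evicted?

2

pos 1: 9: miss, frames {9}
pos 2: 2: miss, frames {9,2}
pos 3: 3: miss, frames {9,2,3}
pos 4: 9: hit
pos 5: 2: hit
pos 6: 1: miss, frames {3,9,2,1}
pos 7: 7: miss, evict 3, frames {9,2,1,7}
pos 8: 6: miss, evict 9, frames {2,1,7,6}
pos 9: 7: hit
pos 10: 6: hit
pos 11: 1: hit
pos 12: 3: miss, evict 2, frames {7,6,1,3}
At position 12, page 2 is evicted.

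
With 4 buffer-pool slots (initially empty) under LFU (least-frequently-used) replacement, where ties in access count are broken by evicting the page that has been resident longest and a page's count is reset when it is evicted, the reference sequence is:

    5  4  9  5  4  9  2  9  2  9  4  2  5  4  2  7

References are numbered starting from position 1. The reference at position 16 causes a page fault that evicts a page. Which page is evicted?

pos 1: 5 -> fault, frames [5]
pos 2: 4 -> fault, frames [5, 4]
pos 3: 9 -> fault, frames [5, 4, 9]
pos 4: 5 -> hit
pos 5: 4 -> hit
pos 6: 9 -> hit
pos 7: 2 -> fault, frames [5, 4, 9, 2]
pos 8: 9 -> hit
pos 9: 2 -> hit
pos 10: 9 -> hit
pos 11: 4 -> hit
pos 12: 2 -> hit
pos 13: 5 -> hit
pos 14: 4 -> hit
pos 15: 2 -> hit
pos 16: 7 -> fault, evict 5, frames [4, 9, 2, 7]
At position 16, page 5 is evicted.

5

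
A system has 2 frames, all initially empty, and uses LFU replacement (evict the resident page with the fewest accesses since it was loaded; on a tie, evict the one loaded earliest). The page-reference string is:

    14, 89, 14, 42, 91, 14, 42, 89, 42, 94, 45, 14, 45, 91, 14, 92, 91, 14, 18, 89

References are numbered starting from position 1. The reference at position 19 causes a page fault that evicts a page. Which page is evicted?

pos 1: 14 → miss, frames [14]
pos 2: 89 → miss, frames [14, 89]
pos 3: 14 → hit
pos 4: 42 → miss, evict 89, frames [14, 42]
pos 5: 91 → miss, evict 42, frames [14, 91]
pos 6: 14 → hit
pos 7: 42 → miss, evict 91, frames [14, 42]
pos 8: 89 → miss, evict 42, frames [14, 89]
pos 9: 42 → miss, evict 89, frames [14, 42]
pos 10: 94 → miss, evict 42, frames [14, 94]
pos 11: 45 → miss, evict 94, frames [14, 45]
pos 12: 14 → hit
pos 13: 45 → hit
pos 14: 91 → miss, evict 45, frames [14, 91]
pos 15: 14 → hit
pos 16: 92 → miss, evict 91, frames [14, 92]
pos 17: 91 → miss, evict 92, frames [14, 91]
pos 18: 14 → hit
pos 19: 18 → miss, evict 91, frames [14, 18]
At position 19, page 91 is evicted.

91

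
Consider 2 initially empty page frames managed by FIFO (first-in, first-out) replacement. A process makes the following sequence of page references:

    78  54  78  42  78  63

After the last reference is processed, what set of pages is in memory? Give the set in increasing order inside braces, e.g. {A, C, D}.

78 -> fault, frames (78)
54 -> fault, frames (78 54)
78 -> hit
42 -> fault, evict 78, frames (54 42)
78 -> fault, evict 54, frames (42 78)
63 -> fault, evict 42, frames (78 63)

{63, 78}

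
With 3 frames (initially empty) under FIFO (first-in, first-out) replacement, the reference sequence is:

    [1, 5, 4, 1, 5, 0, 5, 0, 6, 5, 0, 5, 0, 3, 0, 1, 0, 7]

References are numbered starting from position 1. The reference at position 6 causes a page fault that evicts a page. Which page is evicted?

1

pos 1: 1 → fault, frames {1}
pos 2: 5 → fault, frames {1,5}
pos 3: 4 → fault, frames {1,5,4}
pos 4: 1 → hit
pos 5: 5 → hit
pos 6: 0 → fault, evict 1, frames {5,4,0}
At position 6, page 1 is evicted.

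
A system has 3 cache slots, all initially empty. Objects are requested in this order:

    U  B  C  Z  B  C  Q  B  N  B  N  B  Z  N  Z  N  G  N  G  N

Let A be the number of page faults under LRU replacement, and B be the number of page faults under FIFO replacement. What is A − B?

-1

Under LRU: F F F F . . F . F . . . F . . . F . . . → 8 faults.
Under FIFO: F F F F . . F F F . . . F . . . F . . . → 9 faults.
A − B = 8 − 9 = -1.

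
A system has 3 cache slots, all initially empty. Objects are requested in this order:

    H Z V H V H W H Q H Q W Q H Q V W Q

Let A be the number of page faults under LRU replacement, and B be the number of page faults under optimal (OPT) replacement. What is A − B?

1

Under LRU: F F F . . . F . F . . . . . . F F . → 7 faults.
Under OPT: F F F . . . F . F . . . . . . F . . → 6 faults.
A − B = 7 − 6 = 1.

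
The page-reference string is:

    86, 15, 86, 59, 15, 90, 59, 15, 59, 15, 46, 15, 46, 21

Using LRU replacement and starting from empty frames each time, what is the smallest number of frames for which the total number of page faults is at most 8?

f=1: 14 faults
f=2: 9 faults
f=3: 6 faults
f=4: 6 faults
f=5: 6 faults
f=6: 6 faults
Smallest f with faults ≤ 8 is 3.

3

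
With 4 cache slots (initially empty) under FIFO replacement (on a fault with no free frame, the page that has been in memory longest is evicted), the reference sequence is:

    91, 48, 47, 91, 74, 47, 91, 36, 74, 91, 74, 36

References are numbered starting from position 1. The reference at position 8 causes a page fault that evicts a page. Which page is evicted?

pos 1: 91: fault, frames [91]
pos 2: 48: fault, frames [91, 48]
pos 3: 47: fault, frames [91, 48, 47]
pos 4: 91: hit
pos 5: 74: fault, frames [91, 48, 47, 74]
pos 6: 47: hit
pos 7: 91: hit
pos 8: 36: fault, evict 91, frames [48, 47, 74, 36]
At position 8, page 91 is evicted.

91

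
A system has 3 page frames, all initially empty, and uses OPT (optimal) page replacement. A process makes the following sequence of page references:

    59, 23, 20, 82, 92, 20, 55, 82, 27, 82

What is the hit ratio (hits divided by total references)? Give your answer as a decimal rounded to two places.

0.30

59: miss, frames (59)
23: miss, frames (59 23)
20: miss, frames (59 23 20)
82: miss, evict 23, frames (59 20 82)
92: miss, evict 59, frames (20 82 92)
20: hit
55: miss, evict 92, frames (20 82 55)
82: hit
27: miss, evict 55, frames (20 82 27)
82: hit
Hits: 3 of 10 references → 3/10 = 0.3000.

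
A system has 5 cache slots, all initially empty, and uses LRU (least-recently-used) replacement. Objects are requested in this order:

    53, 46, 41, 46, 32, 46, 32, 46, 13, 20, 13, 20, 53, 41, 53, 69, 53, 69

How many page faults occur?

9

53: miss, frames {53}
46: miss, frames {53,46}
41: miss, frames {53,46,41}
46: hit
32: miss, frames {53,41,46,32}
46: hit
32: hit
46: hit
13: miss, frames {53,41,32,46,13}
20: miss, evict 53, frames {41,32,46,13,20}
13: hit
20: hit
53: miss, evict 41, frames {32,46,13,20,53}
41: miss, evict 32, frames {46,13,20,53,41}
53: hit
69: miss, evict 46, frames {13,20,41,53,69}
53: hit
69: hit
Page faults: 9.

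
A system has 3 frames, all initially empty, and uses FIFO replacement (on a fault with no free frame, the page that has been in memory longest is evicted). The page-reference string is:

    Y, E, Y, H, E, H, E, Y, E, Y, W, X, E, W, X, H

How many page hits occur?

Y -> miss, frames (Y)
E -> miss, frames (Y E)
Y -> hit
H -> miss, frames (Y E H)
E -> hit
H -> hit
E -> hit
Y -> hit
E -> hit
Y -> hit
W -> miss, evict Y, frames (E H W)
X -> miss, evict E, frames (H W X)
E -> miss, evict H, frames (W X E)
W -> hit
X -> hit
H -> miss, evict W, frames (X E H)
Hits: 9.

9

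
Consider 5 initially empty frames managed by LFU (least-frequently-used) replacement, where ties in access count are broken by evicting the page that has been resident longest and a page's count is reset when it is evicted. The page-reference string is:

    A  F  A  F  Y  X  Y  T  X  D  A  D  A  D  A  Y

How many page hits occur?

A → miss, frames {A}
F → miss, frames {A,F}
A → hit
F → hit
Y → miss, frames {A,F,Y}
X → miss, frames {A,F,Y,X}
Y → hit
T → miss, frames {A,F,Y,X,T}
X → hit
D → miss, evict T, frames {A,F,Y,X,D}
A → hit
D → hit
A → hit
D → hit
A → hit
Y → hit
Hits: 10.

10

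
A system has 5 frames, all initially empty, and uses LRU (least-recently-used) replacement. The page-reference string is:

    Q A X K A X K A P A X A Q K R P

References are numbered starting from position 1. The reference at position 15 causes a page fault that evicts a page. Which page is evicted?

pos 1: Q: fault, frames [Q]
pos 2: A: fault, frames [Q, A]
pos 3: X: fault, frames [Q, A, X]
pos 4: K: fault, frames [Q, A, X, K]
pos 5: A: hit
pos 6: X: hit
pos 7: K: hit
pos 8: A: hit
pos 9: P: fault, frames [Q, X, K, A, P]
pos 10: A: hit
pos 11: X: hit
pos 12: A: hit
pos 13: Q: hit
pos 14: K: hit
pos 15: R: fault, evict P, frames [X, A, Q, K, R]
At position 15, page P is evicted.

P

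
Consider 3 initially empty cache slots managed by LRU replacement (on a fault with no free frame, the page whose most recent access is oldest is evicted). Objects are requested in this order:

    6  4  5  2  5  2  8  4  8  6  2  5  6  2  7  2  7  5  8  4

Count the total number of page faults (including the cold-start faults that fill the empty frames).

6 → miss, frames (6)
4 → miss, frames (6 4)
5 → miss, frames (6 4 5)
2 → miss, evict 6, frames (4 5 2)
5 → hit
2 → hit
8 → miss, evict 4, frames (5 2 8)
4 → miss, evict 5, frames (2 8 4)
8 → hit
6 → miss, evict 2, frames (4 8 6)
2 → miss, evict 4, frames (8 6 2)
5 → miss, evict 8, frames (6 2 5)
6 → hit
2 → hit
7 → miss, evict 5, frames (6 2 7)
2 → hit
7 → hit
5 → miss, evict 6, frames (2 7 5)
8 → miss, evict 2, frames (7 5 8)
4 → miss, evict 7, frames (5 8 4)
Page faults: 13.

13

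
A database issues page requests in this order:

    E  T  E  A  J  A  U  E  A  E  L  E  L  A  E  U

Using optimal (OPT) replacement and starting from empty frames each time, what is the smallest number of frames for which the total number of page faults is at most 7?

3

f=1: 16 faults
f=2: 9 faults
f=3: 7 faults
f=4: 6 faults
f=5: 6 faults
f=6: 6 faults
Smallest f with faults ≤ 7 is 3.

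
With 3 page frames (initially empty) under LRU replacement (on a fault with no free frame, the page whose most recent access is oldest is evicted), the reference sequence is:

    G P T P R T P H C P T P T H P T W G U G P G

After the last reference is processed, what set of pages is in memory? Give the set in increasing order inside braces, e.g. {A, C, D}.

G: fault, frames [G]
P: fault, frames [G, P]
T: fault, frames [G, P, T]
P: hit
R: fault, evict G, frames [T, P, R]
T: hit
P: hit
H: fault, evict R, frames [T, P, H]
C: fault, evict T, frames [P, H, C]
P: hit
T: fault, evict H, frames [C, P, T]
P: hit
T: hit
H: fault, evict C, frames [P, T, H]
P: hit
T: hit
W: fault, evict H, frames [P, T, W]
G: fault, evict P, frames [T, W, G]
U: fault, evict T, frames [W, G, U]
G: hit
P: fault, evict W, frames [U, G, P]
G: hit

{G, P, U}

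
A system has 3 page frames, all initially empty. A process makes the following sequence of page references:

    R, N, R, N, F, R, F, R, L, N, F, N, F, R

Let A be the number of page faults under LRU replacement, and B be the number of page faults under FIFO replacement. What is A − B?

Under LRU: F F . . F . . . F F F . . F → 7 faults.
Under FIFO: F F . . F . . . F . . . . F → 5 faults.
A − B = 7 − 5 = 2.

2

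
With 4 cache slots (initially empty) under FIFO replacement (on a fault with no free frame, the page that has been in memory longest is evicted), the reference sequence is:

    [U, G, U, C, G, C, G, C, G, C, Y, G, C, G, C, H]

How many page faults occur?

U → miss, frames (U)
G → miss, frames (U G)
U → hit
C → miss, frames (U G C)
G → hit
C → hit
G → hit
C → hit
G → hit
C → hit
Y → miss, frames (U G C Y)
G → hit
C → hit
G → hit
C → hit
H → miss, evict U, frames (G C Y H)
Page faults: 5.

5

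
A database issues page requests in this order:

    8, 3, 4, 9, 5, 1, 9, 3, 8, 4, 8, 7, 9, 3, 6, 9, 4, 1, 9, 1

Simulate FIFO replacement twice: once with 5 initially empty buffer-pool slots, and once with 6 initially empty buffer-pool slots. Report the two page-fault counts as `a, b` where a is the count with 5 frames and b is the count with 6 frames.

13, 8

5 frames: F F F F F F . . F . . F . F F F F F . . → 13 faults.
6 frames: F F F F F F . . . . . F . . F . . . . . → 8 faults.
8 < 13: adding a frame reduced faults, as is typical.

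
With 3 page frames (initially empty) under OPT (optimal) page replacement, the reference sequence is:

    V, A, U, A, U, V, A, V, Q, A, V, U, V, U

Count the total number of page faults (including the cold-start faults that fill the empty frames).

5

V: miss, frames (V)
A: miss, frames (V A)
U: miss, frames (V A U)
A: hit
U: hit
V: hit
A: hit
V: hit
Q: miss, evict U, frames (V A Q)
A: hit
V: hit
U: miss, evict Q, frames (V A U)
V: hit
U: hit
Page faults: 5.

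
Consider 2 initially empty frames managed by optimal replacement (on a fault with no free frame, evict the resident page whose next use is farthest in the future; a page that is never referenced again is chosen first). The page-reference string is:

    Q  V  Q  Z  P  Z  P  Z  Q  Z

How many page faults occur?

Q → miss, frames (Q)
V → miss, frames (Q V)
Q → hit
Z → miss, evict V, frames (Q Z)
P → miss, evict Q, frames (Z P)
Z → hit
P → hit
Z → hit
Q → miss, evict P, frames (Z Q)
Z → hit
Page faults: 5.

5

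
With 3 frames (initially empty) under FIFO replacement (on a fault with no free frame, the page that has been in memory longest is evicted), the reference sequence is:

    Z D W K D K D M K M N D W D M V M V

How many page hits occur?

Z: miss, frames [Z]
D: miss, frames [Z, D]
W: miss, frames [Z, D, W]
K: miss, evict Z, frames [D, W, K]
D: hit
K: hit
D: hit
M: miss, evict D, frames [W, K, M]
K: hit
M: hit
N: miss, evict W, frames [K, M, N]
D: miss, evict K, frames [M, N, D]
W: miss, evict M, frames [N, D, W]
D: hit
M: miss, evict N, frames [D, W, M]
V: miss, evict D, frames [W, M, V]
M: hit
V: hit
Hits: 8.

8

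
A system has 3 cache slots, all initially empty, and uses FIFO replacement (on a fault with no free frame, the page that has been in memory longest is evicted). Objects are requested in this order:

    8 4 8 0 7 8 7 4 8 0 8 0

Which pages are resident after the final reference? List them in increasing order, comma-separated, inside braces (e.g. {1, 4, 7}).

{0, 4, 8}

8: fault, frames (8)
4: fault, frames (8 4)
8: hit
0: fault, frames (8 4 0)
7: fault, evict 8, frames (4 0 7)
8: fault, evict 4, frames (0 7 8)
7: hit
4: fault, evict 0, frames (7 8 4)
8: hit
0: fault, evict 7, frames (8 4 0)
8: hit
0: hit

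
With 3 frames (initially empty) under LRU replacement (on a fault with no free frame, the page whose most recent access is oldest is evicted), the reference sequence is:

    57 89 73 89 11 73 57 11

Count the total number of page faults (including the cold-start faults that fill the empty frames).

5

57: miss, frames [57]
89: miss, frames [57, 89]
73: miss, frames [57, 89, 73]
89: hit
11: miss, evict 57, frames [73, 89, 11]
73: hit
57: miss, evict 89, frames [11, 73, 57]
11: hit
Page faults: 5.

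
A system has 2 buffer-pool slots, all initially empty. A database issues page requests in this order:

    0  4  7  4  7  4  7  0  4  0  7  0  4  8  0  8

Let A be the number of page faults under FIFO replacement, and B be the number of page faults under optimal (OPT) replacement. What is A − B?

3

Under FIFO: F F F . . . . F F . F F F F F . → 10 faults.
Under OPT: F F F . . . . F . . F . F F . . → 7 faults.
A − B = 10 − 7 = 3.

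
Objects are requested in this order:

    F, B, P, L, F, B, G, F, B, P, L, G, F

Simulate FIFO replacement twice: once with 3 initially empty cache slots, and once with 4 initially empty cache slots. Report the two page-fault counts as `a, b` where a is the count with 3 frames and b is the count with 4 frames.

3 frames: F F F F F F F . . F F . F → 10 faults.
4 frames: F F F F . . F F F F F F F → 11 faults.
11 > 10: adding a frame increased faults — Belady's anomaly.

10, 11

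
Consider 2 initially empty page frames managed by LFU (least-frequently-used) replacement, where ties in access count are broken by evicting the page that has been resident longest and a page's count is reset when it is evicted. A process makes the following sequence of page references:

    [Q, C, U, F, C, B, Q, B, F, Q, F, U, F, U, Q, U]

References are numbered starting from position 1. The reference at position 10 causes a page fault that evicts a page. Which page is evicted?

F

pos 1: Q → miss, frames {Q}
pos 2: C → miss, frames {Q,C}
pos 3: U → miss, evict Q, frames {C,U}
pos 4: F → miss, evict C, frames {U,F}
pos 5: C → miss, evict U, frames {F,C}
pos 6: B → miss, evict F, frames {C,B}
pos 7: Q → miss, evict C, frames {B,Q}
pos 8: B → hit
pos 9: F → miss, evict Q, frames {B,F}
pos 10: Q → miss, evict F, frames {B,Q}
At position 10, page F is evicted.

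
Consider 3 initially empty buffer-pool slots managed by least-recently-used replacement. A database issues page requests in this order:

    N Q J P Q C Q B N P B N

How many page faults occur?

8

N -> fault, frames {N}
Q -> fault, frames {N,Q}
J -> fault, frames {N,Q,J}
P -> fault, evict N, frames {Q,J,P}
Q -> hit
C -> fault, evict J, frames {P,Q,C}
Q -> hit
B -> fault, evict P, frames {C,Q,B}
N -> fault, evict C, frames {Q,B,N}
P -> fault, evict Q, frames {B,N,P}
B -> hit
N -> hit
Page faults: 8.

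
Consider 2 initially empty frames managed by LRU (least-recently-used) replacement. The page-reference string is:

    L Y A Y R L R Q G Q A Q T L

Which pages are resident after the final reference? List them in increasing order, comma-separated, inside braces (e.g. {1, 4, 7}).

{L, T}

L: miss, frames {L}
Y: miss, frames {L,Y}
A: miss, evict L, frames {Y,A}
Y: hit
R: miss, evict A, frames {Y,R}
L: miss, evict Y, frames {R,L}
R: hit
Q: miss, evict L, frames {R,Q}
G: miss, evict R, frames {Q,G}
Q: hit
A: miss, evict G, frames {Q,A}
Q: hit
T: miss, evict A, frames {Q,T}
L: miss, evict Q, frames {T,L}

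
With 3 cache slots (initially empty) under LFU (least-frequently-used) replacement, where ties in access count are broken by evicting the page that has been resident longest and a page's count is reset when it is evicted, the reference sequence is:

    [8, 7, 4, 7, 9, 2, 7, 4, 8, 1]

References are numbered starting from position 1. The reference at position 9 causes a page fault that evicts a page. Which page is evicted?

pos 1: 8: fault, frames {8}
pos 2: 7: fault, frames {8,7}
pos 3: 4: fault, frames {8,7,4}
pos 4: 7: hit
pos 5: 9: fault, evict 8, frames {7,4,9}
pos 6: 2: fault, evict 4, frames {7,9,2}
pos 7: 7: hit
pos 8: 4: fault, evict 9, frames {7,2,4}
pos 9: 8: fault, evict 2, frames {7,4,8}
At position 9, page 2 is evicted.

2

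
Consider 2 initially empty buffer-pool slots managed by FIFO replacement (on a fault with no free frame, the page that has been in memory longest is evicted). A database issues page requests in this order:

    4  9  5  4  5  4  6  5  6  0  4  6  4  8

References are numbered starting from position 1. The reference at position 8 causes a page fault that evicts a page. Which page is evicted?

pos 1: 4: fault, frames {4}
pos 2: 9: fault, frames {4,9}
pos 3: 5: fault, evict 4, frames {9,5}
pos 4: 4: fault, evict 9, frames {5,4}
pos 5: 5: hit
pos 6: 4: hit
pos 7: 6: fault, evict 5, frames {4,6}
pos 8: 5: fault, evict 4, frames {6,5}
At position 8, page 4 is evicted.

4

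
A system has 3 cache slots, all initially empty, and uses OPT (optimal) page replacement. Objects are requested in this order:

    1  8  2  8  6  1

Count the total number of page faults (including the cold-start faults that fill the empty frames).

4

1: fault, frames {1}
8: fault, frames {1,8}
2: fault, frames {1,8,2}
8: hit
6: fault, evict 2, frames {1,8,6}
1: hit
Page faults: 4.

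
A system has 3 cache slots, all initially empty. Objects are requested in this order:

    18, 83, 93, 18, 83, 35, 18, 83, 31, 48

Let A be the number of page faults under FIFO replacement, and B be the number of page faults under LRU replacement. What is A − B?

2

Under FIFO: F F F . . F F F F F → 8 faults.
Under LRU: F F F . . F . . F F → 6 faults.
A − B = 8 − 6 = 2.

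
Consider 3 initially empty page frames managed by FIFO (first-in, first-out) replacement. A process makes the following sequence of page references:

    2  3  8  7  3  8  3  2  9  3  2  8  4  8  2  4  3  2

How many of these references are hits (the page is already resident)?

7

2: fault, frames [2]
3: fault, frames [2, 3]
8: fault, frames [2, 3, 8]
7: fault, evict 2, frames [3, 8, 7]
3: hit
8: hit
3: hit
2: fault, evict 3, frames [8, 7, 2]
9: fault, evict 8, frames [7, 2, 9]
3: fault, evict 7, frames [2, 9, 3]
2: hit
8: fault, evict 2, frames [9, 3, 8]
4: fault, evict 9, frames [3, 8, 4]
8: hit
2: fault, evict 3, frames [8, 4, 2]
4: hit
3: fault, evict 8, frames [4, 2, 3]
2: hit
Hits: 7.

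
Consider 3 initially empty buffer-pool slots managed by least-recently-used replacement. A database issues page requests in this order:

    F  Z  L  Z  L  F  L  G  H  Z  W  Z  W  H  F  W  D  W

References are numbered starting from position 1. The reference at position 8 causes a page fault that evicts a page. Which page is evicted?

pos 1: F: fault, frames [F]
pos 2: Z: fault, frames [F, Z]
pos 3: L: fault, frames [F, Z, L]
pos 4: Z: hit
pos 5: L: hit
pos 6: F: hit
pos 7: L: hit
pos 8: G: fault, evict Z, frames [F, L, G]
At position 8, page Z is evicted.

Z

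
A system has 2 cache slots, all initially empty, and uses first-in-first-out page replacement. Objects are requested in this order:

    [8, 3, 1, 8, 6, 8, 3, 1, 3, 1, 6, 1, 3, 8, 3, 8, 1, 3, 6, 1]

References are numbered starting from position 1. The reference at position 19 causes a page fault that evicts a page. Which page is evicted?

pos 1: 8 -> miss, frames {8}
pos 2: 3 -> miss, frames {8,3}
pos 3: 1 -> miss, evict 8, frames {3,1}
pos 4: 8 -> miss, evict 3, frames {1,8}
pos 5: 6 -> miss, evict 1, frames {8,6}
pos 6: 8 -> hit
pos 7: 3 -> miss, evict 8, frames {6,3}
pos 8: 1 -> miss, evict 6, frames {3,1}
pos 9: 3 -> hit
pos 10: 1 -> hit
pos 11: 6 -> miss, evict 3, frames {1,6}
pos 12: 1 -> hit
pos 13: 3 -> miss, evict 1, frames {6,3}
pos 14: 8 -> miss, evict 6, frames {3,8}
pos 15: 3 -> hit
pos 16: 8 -> hit
pos 17: 1 -> miss, evict 3, frames {8,1}
pos 18: 3 -> miss, evict 8, frames {1,3}
pos 19: 6 -> miss, evict 1, frames {3,6}
At position 19, page 1 is evicted.

1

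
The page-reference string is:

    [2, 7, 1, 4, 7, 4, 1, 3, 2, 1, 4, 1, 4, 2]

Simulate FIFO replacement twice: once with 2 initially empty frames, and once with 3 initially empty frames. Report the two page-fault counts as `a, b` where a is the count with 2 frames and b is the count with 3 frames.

11, 8

2 frames: F F F F F . F F F F F . . F → 11 faults.
3 frames: F F F F . . . F F F F . . . → 8 faults.
8 < 11: adding a frame reduced faults, as is typical.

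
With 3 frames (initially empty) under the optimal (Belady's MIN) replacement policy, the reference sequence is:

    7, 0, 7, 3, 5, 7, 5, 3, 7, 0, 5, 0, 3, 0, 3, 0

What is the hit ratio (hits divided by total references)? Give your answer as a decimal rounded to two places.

0.69

7 -> fault, frames (7)
0 -> fault, frames (7 0)
7 -> hit
3 -> fault, frames (7 0 3)
5 -> fault, evict 0, frames (7 3 5)
7 -> hit
5 -> hit
3 -> hit
7 -> hit
0 -> fault, evict 7, frames (3 5 0)
5 -> hit
0 -> hit
3 -> hit
0 -> hit
3 -> hit
0 -> hit
Hits: 11 of 16 references → 11/16 = 0.6875.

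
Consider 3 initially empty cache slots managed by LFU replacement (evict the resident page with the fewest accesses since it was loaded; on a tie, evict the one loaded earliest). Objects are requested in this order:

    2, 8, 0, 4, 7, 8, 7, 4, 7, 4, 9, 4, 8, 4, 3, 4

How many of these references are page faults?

9

2 → fault, frames (2)
8 → fault, frames (2 8)
0 → fault, frames (2 8 0)
4 → fault, evict 2, frames (8 0 4)
7 → fault, evict 8, frames (0 4 7)
8 → fault, evict 0, frames (4 7 8)
7 → hit
4 → hit
7 → hit
4 → hit
9 → fault, evict 8, frames (4 7 9)
4 → hit
8 → fault, evict 9, frames (4 7 8)
4 → hit
3 → fault, evict 8, frames (4 7 3)
4 → hit
Page faults: 9.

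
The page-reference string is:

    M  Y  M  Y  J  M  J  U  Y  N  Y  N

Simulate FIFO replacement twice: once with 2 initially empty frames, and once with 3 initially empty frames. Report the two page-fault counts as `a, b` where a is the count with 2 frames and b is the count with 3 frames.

7, 6

2 frames: F F . . F F . F F F . . → 7 faults.
3 frames: F F . . F . . F . F F . → 6 faults.
6 < 7: adding a frame reduced faults, as is typical.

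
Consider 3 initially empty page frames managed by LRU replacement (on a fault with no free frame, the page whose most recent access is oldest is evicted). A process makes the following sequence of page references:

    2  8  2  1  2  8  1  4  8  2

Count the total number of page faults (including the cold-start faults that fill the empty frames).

2 → miss, frames (2)
8 → miss, frames (2 8)
2 → hit
1 → miss, frames (8 2 1)
2 → hit
8 → hit
1 → hit
4 → miss, evict 2, frames (8 1 4)
8 → hit
2 → miss, evict 1, frames (4 8 2)
Page faults: 5.

5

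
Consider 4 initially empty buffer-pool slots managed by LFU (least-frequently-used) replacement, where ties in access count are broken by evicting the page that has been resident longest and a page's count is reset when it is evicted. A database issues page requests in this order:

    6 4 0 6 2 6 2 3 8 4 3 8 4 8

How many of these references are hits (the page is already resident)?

4

6: miss, frames (6)
4: miss, frames (6 4)
0: miss, frames (6 4 0)
6: hit
2: miss, frames (6 4 0 2)
6: hit
2: hit
3: miss, evict 4, frames (6 0 2 3)
8: miss, evict 0, frames (6 2 3 8)
4: miss, evict 3, frames (6 2 8 4)
3: miss, evict 8, frames (6 2 4 3)
8: miss, evict 4, frames (6 2 3 8)
4: miss, evict 3, frames (6 2 8 4)
8: hit
Hits: 4.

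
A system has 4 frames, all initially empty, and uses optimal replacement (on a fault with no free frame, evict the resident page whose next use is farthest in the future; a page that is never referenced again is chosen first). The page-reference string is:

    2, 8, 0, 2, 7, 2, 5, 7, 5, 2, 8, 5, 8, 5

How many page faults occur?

5

2 -> miss, frames {2}
8 -> miss, frames {2,8}
0 -> miss, frames {2,8,0}
2 -> hit
7 -> miss, frames {2,8,0,7}
2 -> hit
5 -> miss, evict 0, frames {2,8,7,5}
7 -> hit
5 -> hit
2 -> hit
8 -> hit
5 -> hit
8 -> hit
5 -> hit
Page faults: 5.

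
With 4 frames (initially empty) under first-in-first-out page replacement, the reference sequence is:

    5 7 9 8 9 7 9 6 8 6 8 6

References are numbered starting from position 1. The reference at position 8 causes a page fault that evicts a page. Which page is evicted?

5

pos 1: 5: miss, frames {5}
pos 2: 7: miss, frames {5,7}
pos 3: 9: miss, frames {5,7,9}
pos 4: 8: miss, frames {5,7,9,8}
pos 5: 9: hit
pos 6: 7: hit
pos 7: 9: hit
pos 8: 6: miss, evict 5, frames {7,9,8,6}
At position 8, page 5 is evicted.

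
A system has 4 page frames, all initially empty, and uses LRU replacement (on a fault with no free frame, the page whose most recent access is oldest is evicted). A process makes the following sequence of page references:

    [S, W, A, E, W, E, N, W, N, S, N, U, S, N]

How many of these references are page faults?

S -> miss, frames {S}
W -> miss, frames {S,W}
A -> miss, frames {S,W,A}
E -> miss, frames {S,W,A,E}
W -> hit
E -> hit
N -> miss, evict S, frames {A,W,E,N}
W -> hit
N -> hit
S -> miss, evict A, frames {E,W,N,S}
N -> hit
U -> miss, evict E, frames {W,S,N,U}
S -> hit
N -> hit
Page faults: 7.

7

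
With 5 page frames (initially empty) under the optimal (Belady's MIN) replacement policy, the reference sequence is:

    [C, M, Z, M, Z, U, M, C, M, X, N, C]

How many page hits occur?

6

C → miss, frames {C}
M → miss, frames {C,M}
Z → miss, frames {C,M,Z}
M → hit
Z → hit
U → miss, frames {C,M,Z,U}
M → hit
C → hit
M → hit
X → miss, frames {C,M,Z,U,X}
N → miss, evict X, frames {C,M,Z,U,N}
C → hit
Hits: 6.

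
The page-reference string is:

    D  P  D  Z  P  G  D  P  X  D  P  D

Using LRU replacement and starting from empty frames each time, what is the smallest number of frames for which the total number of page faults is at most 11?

2

f=1: 12 faults
f=2: 10 faults
f=3: 6 faults
f=4: 5 faults
f=5: 5 faults
Smallest f with faults ≤ 11 is 2.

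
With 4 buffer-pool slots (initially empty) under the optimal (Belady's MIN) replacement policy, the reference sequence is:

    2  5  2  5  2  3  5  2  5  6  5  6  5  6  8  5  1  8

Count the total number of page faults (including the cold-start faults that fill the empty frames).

6

2 → miss, frames {2}
5 → miss, frames {2,5}
2 → hit
5 → hit
2 → hit
3 → miss, frames {2,5,3}
5 → hit
2 → hit
5 → hit
6 → miss, frames {2,5,3,6}
5 → hit
6 → hit
5 → hit
6 → hit
8 → miss, evict 6, frames {2,5,3,8}
5 → hit
1 → miss, evict 3, frames {2,5,8,1}
8 → hit
Page faults: 6.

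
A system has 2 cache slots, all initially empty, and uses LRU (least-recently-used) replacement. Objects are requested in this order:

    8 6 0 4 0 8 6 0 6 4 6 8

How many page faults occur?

9

8 → fault, frames (8)
6 → fault, frames (8 6)
0 → fault, evict 8, frames (6 0)
4 → fault, evict 6, frames (0 4)
0 → hit
8 → fault, evict 4, frames (0 8)
6 → fault, evict 0, frames (8 6)
0 → fault, evict 8, frames (6 0)
6 → hit
4 → fault, evict 0, frames (6 4)
6 → hit
8 → fault, evict 4, frames (6 8)
Page faults: 9.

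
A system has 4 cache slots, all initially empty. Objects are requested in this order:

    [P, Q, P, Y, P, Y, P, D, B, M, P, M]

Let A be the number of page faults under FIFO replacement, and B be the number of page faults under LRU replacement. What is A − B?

1

Under FIFO: F F . F . . . F F F F . → 7 faults.
Under LRU: F F . F . . . F F F . . → 6 faults.
A − B = 7 − 6 = 1.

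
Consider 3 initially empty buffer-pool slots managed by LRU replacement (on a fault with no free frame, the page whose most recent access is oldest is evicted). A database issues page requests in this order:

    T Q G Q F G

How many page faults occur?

4

T → miss, frames (T)
Q → miss, frames (T Q)
G → miss, frames (T Q G)
Q → hit
F → miss, evict T, frames (G Q F)
G → hit
Page faults: 4.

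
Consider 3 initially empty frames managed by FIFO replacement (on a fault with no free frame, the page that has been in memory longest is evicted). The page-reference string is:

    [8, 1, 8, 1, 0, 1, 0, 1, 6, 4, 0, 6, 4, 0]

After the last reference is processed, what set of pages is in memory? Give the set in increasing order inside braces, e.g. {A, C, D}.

8: miss, frames (8)
1: miss, frames (8 1)
8: hit
1: hit
0: miss, frames (8 1 0)
1: hit
0: hit
1: hit
6: miss, evict 8, frames (1 0 6)
4: miss, evict 1, frames (0 6 4)
0: hit
6: hit
4: hit
0: hit

{0, 4, 6}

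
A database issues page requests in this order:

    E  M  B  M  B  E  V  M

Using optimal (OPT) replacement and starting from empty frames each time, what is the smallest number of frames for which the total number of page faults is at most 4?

3

f=1: 8 faults
f=2: 5 faults
f=3: 4 faults
f=4: 4 faults
Smallest f with faults ≤ 4 is 3.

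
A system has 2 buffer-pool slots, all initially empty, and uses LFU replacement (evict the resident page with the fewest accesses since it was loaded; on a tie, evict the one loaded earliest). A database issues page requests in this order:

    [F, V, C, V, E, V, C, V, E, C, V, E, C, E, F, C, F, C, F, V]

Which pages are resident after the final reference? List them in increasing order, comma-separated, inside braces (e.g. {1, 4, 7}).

F -> miss, frames [F]
V -> miss, frames [F, V]
C -> miss, evict F, frames [V, C]
V -> hit
E -> miss, evict C, frames [V, E]
V -> hit
C -> miss, evict E, frames [V, C]
V -> hit
E -> miss, evict C, frames [V, E]
C -> miss, evict E, frames [V, C]
V -> hit
E -> miss, evict C, frames [V, E]
C -> miss, evict E, frames [V, C]
E -> miss, evict C, frames [V, E]
F -> miss, evict E, frames [V, F]
C -> miss, evict F, frames [V, C]
F -> miss, evict C, frames [V, F]
C -> miss, evict F, frames [V, C]
F -> miss, evict C, frames [V, F]
V -> hit

{F, V}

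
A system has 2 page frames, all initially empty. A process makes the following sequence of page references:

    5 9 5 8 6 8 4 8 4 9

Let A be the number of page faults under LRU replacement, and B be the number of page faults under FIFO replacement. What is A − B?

Under LRU: F F . F F . F . . F → 6 faults.
Under FIFO: F F . F F . F F . F → 7 faults.
A − B = 6 − 7 = -1.

-1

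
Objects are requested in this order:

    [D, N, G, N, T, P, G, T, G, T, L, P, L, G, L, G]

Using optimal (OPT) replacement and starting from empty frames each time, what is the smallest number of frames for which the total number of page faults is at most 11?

2

f=1: 16 faults
f=2: 9 faults
f=3: 6 faults
f=4: 6 faults
f=5: 6 faults
f=6: 6 faults
Smallest f with faults ≤ 11 is 2.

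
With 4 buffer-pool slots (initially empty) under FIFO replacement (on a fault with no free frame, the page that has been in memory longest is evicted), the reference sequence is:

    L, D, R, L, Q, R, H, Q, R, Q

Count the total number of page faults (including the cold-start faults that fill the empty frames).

5

L: miss, frames [L]
D: miss, frames [L, D]
R: miss, frames [L, D, R]
L: hit
Q: miss, frames [L, D, R, Q]
R: hit
H: miss, evict L, frames [D, R, Q, H]
Q: hit
R: hit
Q: hit
Page faults: 5.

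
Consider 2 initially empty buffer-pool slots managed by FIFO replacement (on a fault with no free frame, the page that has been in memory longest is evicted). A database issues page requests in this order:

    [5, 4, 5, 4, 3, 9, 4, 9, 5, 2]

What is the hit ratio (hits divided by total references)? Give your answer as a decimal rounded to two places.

0.30

5 -> fault, frames [5]
4 -> fault, frames [5, 4]
5 -> hit
4 -> hit
3 -> fault, evict 5, frames [4, 3]
9 -> fault, evict 4, frames [3, 9]
4 -> fault, evict 3, frames [9, 4]
9 -> hit
5 -> fault, evict 9, frames [4, 5]
2 -> fault, evict 4, frames [5, 2]
Hits: 3 of 10 references → 3/10 = 0.3000.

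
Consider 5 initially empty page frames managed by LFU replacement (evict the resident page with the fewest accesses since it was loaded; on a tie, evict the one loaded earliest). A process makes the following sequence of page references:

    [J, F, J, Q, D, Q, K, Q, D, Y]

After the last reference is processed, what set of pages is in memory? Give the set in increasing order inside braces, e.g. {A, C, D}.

{D, J, K, Q, Y}

J -> fault, frames (J)
F -> fault, frames (J F)
J -> hit
Q -> fault, frames (J F Q)
D -> fault, frames (J F Q D)
Q -> hit
K -> fault, frames (J F Q D K)
Q -> hit
D -> hit
Y -> fault, evict F, frames (J Q D K Y)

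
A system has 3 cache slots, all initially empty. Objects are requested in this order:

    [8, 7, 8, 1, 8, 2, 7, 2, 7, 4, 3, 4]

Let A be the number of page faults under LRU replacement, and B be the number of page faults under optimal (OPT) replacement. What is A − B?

1

Under LRU: F F . F . F F . . F F . → 7 faults.
Under OPT: F F . F . F . . . F F . → 6 faults.
A − B = 7 − 6 = 1.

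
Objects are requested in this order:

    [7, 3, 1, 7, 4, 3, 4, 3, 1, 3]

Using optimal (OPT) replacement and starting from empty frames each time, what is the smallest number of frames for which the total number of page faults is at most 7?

2

f=1: 10 faults
f=2: 6 faults
f=3: 4 faults
f=4: 4 faults
Smallest f with faults ≤ 7 is 2.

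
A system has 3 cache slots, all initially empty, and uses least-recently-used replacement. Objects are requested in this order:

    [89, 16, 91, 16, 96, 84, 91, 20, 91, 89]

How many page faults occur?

89: miss, frames (89)
16: miss, frames (89 16)
91: miss, frames (89 16 91)
16: hit
96: miss, evict 89, frames (91 16 96)
84: miss, evict 91, frames (16 96 84)
91: miss, evict 16, frames (96 84 91)
20: miss, evict 96, frames (84 91 20)
91: hit
89: miss, evict 84, frames (20 91 89)
Page faults: 8.

8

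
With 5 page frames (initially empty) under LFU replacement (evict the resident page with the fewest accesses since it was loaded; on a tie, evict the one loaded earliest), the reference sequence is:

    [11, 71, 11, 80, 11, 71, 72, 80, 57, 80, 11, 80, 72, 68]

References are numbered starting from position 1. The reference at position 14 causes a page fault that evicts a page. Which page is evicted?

57

pos 1: 11 -> fault, frames [11]
pos 2: 71 -> fault, frames [11, 71]
pos 3: 11 -> hit
pos 4: 80 -> fault, frames [11, 71, 80]
pos 5: 11 -> hit
pos 6: 71 -> hit
pos 7: 72 -> fault, frames [11, 71, 80, 72]
pos 8: 80 -> hit
pos 9: 57 -> fault, frames [11, 71, 80, 72, 57]
pos 10: 80 -> hit
pos 11: 11 -> hit
pos 12: 80 -> hit
pos 13: 72 -> hit
pos 14: 68 -> fault, evict 57, frames [11, 71, 80, 72, 68]
At position 14, page 57 is evicted.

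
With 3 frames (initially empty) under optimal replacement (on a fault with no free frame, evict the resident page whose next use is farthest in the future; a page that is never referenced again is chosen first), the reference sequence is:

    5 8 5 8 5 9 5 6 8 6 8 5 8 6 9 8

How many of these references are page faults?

5 → miss, frames {5}
8 → miss, frames {5,8}
5 → hit
8 → hit
5 → hit
9 → miss, frames {5,8,9}
5 → hit
6 → miss, evict 9, frames {5,8,6}
8 → hit
6 → hit
8 → hit
5 → hit
8 → hit
6 → hit
9 → miss, evict 6, frames {5,8,9}
8 → hit
Page faults: 5.

5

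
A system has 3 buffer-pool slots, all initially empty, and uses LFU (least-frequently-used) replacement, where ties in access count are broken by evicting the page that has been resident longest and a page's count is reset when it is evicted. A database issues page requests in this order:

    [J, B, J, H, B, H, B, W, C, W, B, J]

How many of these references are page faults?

7

J → fault, frames [J]
B → fault, frames [J, B]
J → hit
H → fault, frames [J, B, H]
B → hit
H → hit
B → hit
W → fault, evict J, frames [B, H, W]
C → fault, evict W, frames [B, H, C]
W → fault, evict C, frames [B, H, W]
B → hit
J → fault, evict W, frames [B, H, J]
Page faults: 7.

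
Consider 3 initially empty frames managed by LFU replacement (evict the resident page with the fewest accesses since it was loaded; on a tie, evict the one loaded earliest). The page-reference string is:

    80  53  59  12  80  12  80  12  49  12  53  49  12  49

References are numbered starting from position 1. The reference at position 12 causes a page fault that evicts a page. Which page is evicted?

pos 1: 80 → miss, frames (80)
pos 2: 53 → miss, frames (80 53)
pos 3: 59 → miss, frames (80 53 59)
pos 4: 12 → miss, evict 80, frames (53 59 12)
pos 5: 80 → miss, evict 53, frames (59 12 80)
pos 6: 12 → hit
pos 7: 80 → hit
pos 8: 12 → hit
pos 9: 49 → miss, evict 59, frames (12 80 49)
pos 10: 12 → hit
pos 11: 53 → miss, evict 49, frames (12 80 53)
pos 12: 49 → miss, evict 53, frames (12 80 49)
At position 12, page 53 is evicted.

53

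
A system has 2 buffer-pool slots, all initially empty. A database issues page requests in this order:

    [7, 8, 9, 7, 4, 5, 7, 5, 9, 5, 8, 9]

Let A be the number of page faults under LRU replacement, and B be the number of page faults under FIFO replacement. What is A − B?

Under LRU: F F F F F F F . F . F F → 10 faults.
Under FIFO: F F F F F F F . F F F F → 11 faults.
A − B = 10 − 11 = -1.

-1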